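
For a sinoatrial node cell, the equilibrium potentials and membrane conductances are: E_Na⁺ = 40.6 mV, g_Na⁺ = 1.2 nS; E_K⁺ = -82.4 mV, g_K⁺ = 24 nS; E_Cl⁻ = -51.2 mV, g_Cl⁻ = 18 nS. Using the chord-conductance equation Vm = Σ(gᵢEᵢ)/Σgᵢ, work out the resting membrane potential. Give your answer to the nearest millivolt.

-66 mV

Σ gᵢEᵢ = 1.2·(40.6) + 24·(-82.4) + 18·(-51.2) = -2850.48
Σ gᵢ = 1.2 + 24 + 18 = 43.2
Vm = -2850.48 / 43.2 = -65.98 mV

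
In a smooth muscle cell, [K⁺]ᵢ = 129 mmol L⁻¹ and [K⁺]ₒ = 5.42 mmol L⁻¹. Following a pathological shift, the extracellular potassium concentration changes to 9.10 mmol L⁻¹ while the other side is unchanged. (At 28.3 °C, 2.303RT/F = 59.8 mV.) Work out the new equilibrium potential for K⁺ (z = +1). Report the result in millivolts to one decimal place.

After the shift: [K⁺]_out = 9.10, [K⁺]_in = 129 mmol L⁻¹.
E_new = (59.8/1)·log₁₀(9.10/129) = 59.80 · (-1.1515) = -68.86 mV

-68.9 mV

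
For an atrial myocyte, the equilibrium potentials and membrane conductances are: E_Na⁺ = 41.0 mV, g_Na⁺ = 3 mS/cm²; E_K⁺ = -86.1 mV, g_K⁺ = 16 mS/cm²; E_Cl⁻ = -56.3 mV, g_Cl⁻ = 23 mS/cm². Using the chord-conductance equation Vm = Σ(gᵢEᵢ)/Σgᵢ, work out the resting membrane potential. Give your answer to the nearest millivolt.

Σ gᵢEᵢ = 3·(41.0) + 16·(-86.1) + 23·(-56.3) = -2549.50
Σ gᵢ = 3 + 16 + 23 = 42
Vm = -2549.50 / 42 = -60.70 mV

-61 mV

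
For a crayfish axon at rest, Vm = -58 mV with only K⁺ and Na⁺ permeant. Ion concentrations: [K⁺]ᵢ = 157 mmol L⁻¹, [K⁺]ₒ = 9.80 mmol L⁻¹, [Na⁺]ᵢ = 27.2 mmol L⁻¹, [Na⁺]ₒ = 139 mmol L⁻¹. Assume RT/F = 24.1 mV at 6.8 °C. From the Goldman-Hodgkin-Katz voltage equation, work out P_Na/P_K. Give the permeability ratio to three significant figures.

0.0318

Let α = P_Na/P_K. GHK: Vm = 24.1·ln[(Kₒ + α·Naₒ)/(Kᵢ + α·Naᵢ)].
e^(Vm/24.1) = e^(-58.0/24.1) = 0.090118
So 0.090118·(Kᵢ + α·Naᵢ) = Kₒ + α·Naₒ → α = (0.090118·157.0 − 9.8) / (139.0 − 0.090118·27.2)
α = (14.15 − 9.8) / (139.0 − 2.451) = 4.348/136.5 = 0.03185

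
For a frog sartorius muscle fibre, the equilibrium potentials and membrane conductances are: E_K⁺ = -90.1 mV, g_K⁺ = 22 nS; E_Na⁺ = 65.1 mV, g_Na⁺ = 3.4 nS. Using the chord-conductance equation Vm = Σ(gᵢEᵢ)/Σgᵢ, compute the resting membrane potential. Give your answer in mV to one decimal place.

-69.3 mV

Σ gᵢEᵢ = 22·(-90.1) + 3.4·(65.1) = -1760.86
Σ gᵢ = 22 + 3.4 = 25.4
Vm = -1760.86 / 25.4 = -69.33 mV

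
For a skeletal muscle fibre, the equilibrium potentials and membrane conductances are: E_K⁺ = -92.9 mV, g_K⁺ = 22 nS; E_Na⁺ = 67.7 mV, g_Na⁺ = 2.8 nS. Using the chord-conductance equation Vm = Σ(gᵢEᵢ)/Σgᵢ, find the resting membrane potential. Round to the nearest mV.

Σ gᵢEᵢ = 22·(-92.9) + 2.8·(67.7) = -1854.24
Σ gᵢ = 22 + 2.8 = 24.8
Vm = -1854.24 / 24.8 = -74.77 mV

-75 mV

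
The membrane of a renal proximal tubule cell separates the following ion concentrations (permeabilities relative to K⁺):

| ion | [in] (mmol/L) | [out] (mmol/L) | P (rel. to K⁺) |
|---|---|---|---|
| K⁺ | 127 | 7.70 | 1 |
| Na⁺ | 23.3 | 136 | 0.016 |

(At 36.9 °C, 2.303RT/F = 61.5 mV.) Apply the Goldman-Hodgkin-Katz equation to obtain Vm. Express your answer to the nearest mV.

-68 mV

Vm = 61.5 · log₁₀[(Σ P·[cation]ₒ + Σ P·[anion]ᵢ) / (Σ P·[cation]ᵢ + Σ P·[anion]ₒ)]
Numerator = 1×7.70 + 0.016×136 = 9.876
Denominator = 1×127 + 0.016×23.3 = 127.4
Vm = 61.5 · log₁₀(0.077536) = 61.5 × (-1.1105) = -68.30 mV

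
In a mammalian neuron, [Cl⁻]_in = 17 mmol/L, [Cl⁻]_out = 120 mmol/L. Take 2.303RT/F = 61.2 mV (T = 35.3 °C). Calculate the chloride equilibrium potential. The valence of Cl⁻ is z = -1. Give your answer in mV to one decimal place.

E = (61.2/z) · log₁₀([Cl⁻]_out/[Cl⁻]_in) with z = -1.
For an anion, dividing by z = -1 reverses the sign.
= (61.2/-1) · log₁₀(120/17) = -61.20 · log₁₀(7.059)
= -61.20 · (0.8487) = -51.94 mV

-51.9 mV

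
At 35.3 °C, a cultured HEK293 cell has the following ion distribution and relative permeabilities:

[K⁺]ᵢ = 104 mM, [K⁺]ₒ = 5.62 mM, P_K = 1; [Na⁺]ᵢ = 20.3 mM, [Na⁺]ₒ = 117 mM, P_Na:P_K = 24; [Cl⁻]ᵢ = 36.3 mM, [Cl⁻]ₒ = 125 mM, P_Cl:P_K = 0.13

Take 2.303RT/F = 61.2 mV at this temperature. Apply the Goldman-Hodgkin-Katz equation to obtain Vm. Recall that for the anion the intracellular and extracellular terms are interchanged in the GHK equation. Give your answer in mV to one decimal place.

Vm = 61.2 · log₁₀[(Σ P·[cation]ₒ + Σ P·[anion]ᵢ) / (Σ P·[cation]ᵢ + Σ P·[anion]ₒ)]
Numerator = 1×5.62 + 24×117 + 0.13×36.3 = 2818
Denominator = 1×104 + 24×20.3 + 0.13×125 = 607.5
Vm = 61.2 · log₁₀(4.6396) = 61.2 × (0.6665) = 40.79 mV

40.8 mV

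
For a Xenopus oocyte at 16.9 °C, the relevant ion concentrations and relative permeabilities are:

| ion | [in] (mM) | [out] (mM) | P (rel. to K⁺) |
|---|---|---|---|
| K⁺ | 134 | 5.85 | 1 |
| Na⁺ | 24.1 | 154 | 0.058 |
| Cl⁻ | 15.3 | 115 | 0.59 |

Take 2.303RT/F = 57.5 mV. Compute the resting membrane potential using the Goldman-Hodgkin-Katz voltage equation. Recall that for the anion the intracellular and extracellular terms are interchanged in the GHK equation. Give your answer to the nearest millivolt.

-54 mV

Vm = 57.5 · log₁₀[(Σ P·[cation]ₒ + Σ P·[anion]ᵢ) / (Σ P·[cation]ᵢ + Σ P·[anion]ₒ)]
Numerator = 1×5.85 + 0.058×154 + 0.59×15.3 = 23.81
Denominator = 1×134 + 0.058×24.1 + 0.59×115 = 203.2
Vm = 57.5 · log₁₀(0.11714) = 57.5 × (-0.9313) = -53.55 mV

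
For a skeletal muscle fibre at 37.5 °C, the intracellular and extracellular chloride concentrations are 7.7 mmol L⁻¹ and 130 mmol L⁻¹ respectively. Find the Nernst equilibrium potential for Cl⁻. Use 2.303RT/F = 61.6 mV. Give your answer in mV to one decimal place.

-75.6 mV

E = (61.6/z) · log₁₀([Cl⁻]_out/[Cl⁻]_in) with z = -1.
For an anion, dividing by z = -1 reverses the sign.
= (61.6/-1) · log₁₀(130/7.7) = -61.60 · log₁₀(16.88)
= -61.60 · (1.2275) = -75.61 mV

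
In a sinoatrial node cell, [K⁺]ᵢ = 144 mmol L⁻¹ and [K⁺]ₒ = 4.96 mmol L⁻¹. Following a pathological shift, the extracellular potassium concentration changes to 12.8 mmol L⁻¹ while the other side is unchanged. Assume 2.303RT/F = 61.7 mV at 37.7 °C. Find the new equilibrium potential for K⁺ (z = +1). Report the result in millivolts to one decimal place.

-64.9 mV

After the shift: [K⁺]_out = 12.8, [K⁺]_in = 144 mmol L⁻¹.
E_new = (61.7/1)·log₁₀(12.8/144) = 61.70 · (-1.0512) = -64.86 mV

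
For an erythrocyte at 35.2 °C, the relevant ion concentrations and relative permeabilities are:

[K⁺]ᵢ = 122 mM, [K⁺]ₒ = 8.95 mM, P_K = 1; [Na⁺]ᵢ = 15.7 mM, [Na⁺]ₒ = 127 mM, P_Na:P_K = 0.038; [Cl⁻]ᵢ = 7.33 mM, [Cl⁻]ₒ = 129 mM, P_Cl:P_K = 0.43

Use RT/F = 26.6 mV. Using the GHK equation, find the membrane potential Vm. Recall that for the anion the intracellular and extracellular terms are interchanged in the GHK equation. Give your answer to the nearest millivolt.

-63 mV

Vm = 26.6 · ln[(Σ P·[cation]ₒ + Σ P·[anion]ᵢ) / (Σ P·[cation]ᵢ + Σ P·[anion]ₒ)]
Numerator = 1×8.95 + 0.038×127 + 0.43×7.33 = 16.93
Denominator = 1×122 + 0.038×15.7 + 0.43×129 = 178.1
Vm = 26.6 · ln(0.095065) = 26.6 × (-2.3532) = -62.59 mV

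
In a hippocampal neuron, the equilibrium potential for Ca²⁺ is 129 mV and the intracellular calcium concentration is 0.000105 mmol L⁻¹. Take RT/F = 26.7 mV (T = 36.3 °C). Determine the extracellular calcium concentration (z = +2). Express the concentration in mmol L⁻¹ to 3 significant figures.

1.65 mmol L⁻¹

Nernst: E = (26.7/2) · ln([out]/[in]), so ln([out]/[in]) = 129.0 × 2 / 26.7 = 9.6629.
[out]/[in] = e^(9.6629) = 1.572e+04.
[out] = 1.572e+04 × 0.000105 = 1.651 mmol L⁻¹.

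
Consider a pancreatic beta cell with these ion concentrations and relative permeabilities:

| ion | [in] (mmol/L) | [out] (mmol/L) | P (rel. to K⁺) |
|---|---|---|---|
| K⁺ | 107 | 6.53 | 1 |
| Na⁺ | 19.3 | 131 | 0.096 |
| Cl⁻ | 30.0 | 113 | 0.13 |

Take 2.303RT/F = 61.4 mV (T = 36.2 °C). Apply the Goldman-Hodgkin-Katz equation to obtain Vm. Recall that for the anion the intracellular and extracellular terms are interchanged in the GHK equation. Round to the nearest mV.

Vm = 61.4 · log₁₀[(Σ P·[cation]ₒ + Σ P·[anion]ᵢ) / (Σ P·[cation]ᵢ + Σ P·[anion]ₒ)]
Numerator = 1×6.53 + 0.096×131 + 0.13×30.0 = 23.01
Denominator = 1×107 + 0.096×19.3 + 0.13×113 = 123.5
Vm = 61.4 · log₁₀(0.18622) = 61.4 × (-0.7300) = -44.82 mV

-45 mV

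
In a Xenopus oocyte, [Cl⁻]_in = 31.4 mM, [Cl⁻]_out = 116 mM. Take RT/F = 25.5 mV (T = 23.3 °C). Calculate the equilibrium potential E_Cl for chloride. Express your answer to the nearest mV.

E = (25.5/z) · ln([Cl⁻]_out/[Cl⁻]_in) with z = -1.
For an anion, dividing by z = -1 reverses the sign.
= (25.5/-1) · ln(116/31.4) = -25.50 · ln(3.694)
= -25.50 · (1.3068) = -33.32 mV

-33 mV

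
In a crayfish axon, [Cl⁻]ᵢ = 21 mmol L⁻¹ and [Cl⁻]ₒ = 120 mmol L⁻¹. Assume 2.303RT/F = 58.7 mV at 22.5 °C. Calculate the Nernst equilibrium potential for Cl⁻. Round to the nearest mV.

-44 mV

E = (58.7/z) · log₁₀([Cl⁻]_out/[Cl⁻]_in) with z = -1.
For an anion, dividing by z = -1 reverses the sign.
= (58.7/-1) · log₁₀(120/21) = -58.70 · log₁₀(5.714)
= -58.70 · (0.7570) = -44.43 mV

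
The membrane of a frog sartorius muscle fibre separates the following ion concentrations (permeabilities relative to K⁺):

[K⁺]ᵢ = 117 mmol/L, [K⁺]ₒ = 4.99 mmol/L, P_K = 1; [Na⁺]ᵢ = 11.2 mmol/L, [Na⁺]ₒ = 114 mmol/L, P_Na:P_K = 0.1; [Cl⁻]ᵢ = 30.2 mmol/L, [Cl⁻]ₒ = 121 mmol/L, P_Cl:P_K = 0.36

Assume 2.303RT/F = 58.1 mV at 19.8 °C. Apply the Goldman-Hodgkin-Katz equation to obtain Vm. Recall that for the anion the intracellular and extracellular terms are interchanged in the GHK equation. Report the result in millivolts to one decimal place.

Vm = 58.1 · log₁₀[(Σ P·[cation]ₒ + Σ P·[anion]ᵢ) / (Σ P·[cation]ᵢ + Σ P·[anion]ₒ)]
Numerator = 1×4.99 + 0.1×114 + 0.36×30.2 = 27.26
Denominator = 1×117 + 0.1×11.2 + 0.36×121 = 161.7
Vm = 58.1 · log₁₀(0.16862) = 58.1 × (-0.7731) = -44.92 mV

-44.9 mV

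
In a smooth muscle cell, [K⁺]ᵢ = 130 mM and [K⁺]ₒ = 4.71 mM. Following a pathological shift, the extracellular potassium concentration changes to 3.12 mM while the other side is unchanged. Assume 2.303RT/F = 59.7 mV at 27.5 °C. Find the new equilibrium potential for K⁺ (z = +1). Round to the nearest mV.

After the shift: [K⁺]_out = 3.12, [K⁺]_in = 130 mM.
E_new = (59.7/1)·log₁₀(3.12/130) = 59.70 · (-1.6198) = -96.70 mV

-97 mV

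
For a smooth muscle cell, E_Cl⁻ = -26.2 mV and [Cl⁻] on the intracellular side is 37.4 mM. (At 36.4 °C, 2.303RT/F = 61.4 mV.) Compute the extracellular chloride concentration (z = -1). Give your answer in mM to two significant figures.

Nernst: E = (61.4/-1) · log₁₀([out]/[in]), so log₁₀([out]/[in]) = -26.2 × -1 / 61.4 = 0.4267.
[out]/[in] = 10^(0.4267) = 2.671.
[out] = 2.671 × 37.4 = 99.9 mM.

100 mM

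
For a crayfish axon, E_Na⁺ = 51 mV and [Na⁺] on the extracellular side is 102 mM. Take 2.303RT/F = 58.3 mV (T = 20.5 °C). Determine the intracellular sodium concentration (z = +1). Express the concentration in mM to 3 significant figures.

13.6 mM

Nernst: E = (58.3/1) · log₁₀([out]/[in]), so log₁₀([out]/[in]) = 51.0 × 1 / 58.3 = 0.8748.
[out]/[in] = 10^(0.8748) = 7.495.
[in] = 102 / 7.495 = 13.61 mM.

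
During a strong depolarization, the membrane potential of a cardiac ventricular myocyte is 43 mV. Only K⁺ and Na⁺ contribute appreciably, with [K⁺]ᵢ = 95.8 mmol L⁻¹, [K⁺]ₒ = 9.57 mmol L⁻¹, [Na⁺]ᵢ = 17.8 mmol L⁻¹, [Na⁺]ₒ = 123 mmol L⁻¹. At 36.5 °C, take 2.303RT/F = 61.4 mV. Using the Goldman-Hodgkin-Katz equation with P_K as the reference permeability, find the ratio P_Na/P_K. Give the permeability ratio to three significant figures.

Let α = P_Na/P_K. GHK: Vm = 61.4·log₁₀[(Kₒ + α·Naₒ)/(Kᵢ + α·Naᵢ)].
10^(Vm/61.4) = 10^(43.0/61.4) = 5.0156
So 5.0156·(Kᵢ + α·Naᵢ) = Kₒ + α·Naₒ → α = (5.0156·95.8 − 9.57) / (123.0 − 5.0156·17.8)
α = (480.5 − 9.57) / (123.0 − 89.28) = 470.9/33.72 = 13.97

14.0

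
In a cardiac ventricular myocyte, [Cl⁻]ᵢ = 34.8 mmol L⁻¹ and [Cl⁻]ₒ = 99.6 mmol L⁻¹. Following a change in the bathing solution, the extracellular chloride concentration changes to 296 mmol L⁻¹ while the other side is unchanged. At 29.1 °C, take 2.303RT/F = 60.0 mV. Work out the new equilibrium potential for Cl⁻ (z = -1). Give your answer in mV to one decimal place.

After the shift: [Cl⁻]_out = 296, [Cl⁻]_in = 34.8 mmol L⁻¹.
E_new = (60.0/-1)·log₁₀(296/34.8) = -60.00 · (0.9297) = -55.78 mV

-55.8 mV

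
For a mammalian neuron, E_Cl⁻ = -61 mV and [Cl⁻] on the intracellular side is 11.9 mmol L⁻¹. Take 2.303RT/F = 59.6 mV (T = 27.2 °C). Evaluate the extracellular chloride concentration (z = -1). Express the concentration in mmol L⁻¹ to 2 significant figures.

Nernst: E = (59.6/-1) · log₁₀([out]/[in]), so log₁₀([out]/[in]) = -61.0 × -1 / 59.6 = 1.0235.
[out]/[in] = 10^(1.0235) = 10.56.
[out] = 10.56 × 11.9 = 125.6 mmol L⁻¹.

130 mmol L⁻¹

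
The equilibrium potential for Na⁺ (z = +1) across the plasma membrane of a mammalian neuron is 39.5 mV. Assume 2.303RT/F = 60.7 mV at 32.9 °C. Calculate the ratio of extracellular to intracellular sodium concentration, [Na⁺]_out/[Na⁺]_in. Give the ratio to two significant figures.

4.5

log₁₀([out]/[in]) = E·z/(60.7) = 39.5 × 1 / 60.7 = 0.6507
[out]/[in] = 10^(0.6507) = 4.474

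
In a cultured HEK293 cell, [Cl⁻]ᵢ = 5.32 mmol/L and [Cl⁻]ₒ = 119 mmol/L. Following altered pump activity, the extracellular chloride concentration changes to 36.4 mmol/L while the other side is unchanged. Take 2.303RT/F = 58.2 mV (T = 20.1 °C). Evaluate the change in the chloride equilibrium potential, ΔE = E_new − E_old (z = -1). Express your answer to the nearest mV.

30 mV

E_old = (58.2/-1)·log₁₀(119/5.32) = -78.55 mV
E_new = (58.2/-1)·log₁₀(36.4/5.32) = -48.61 mV
ΔE = -48.61 − (-78.55) = 29.94 mV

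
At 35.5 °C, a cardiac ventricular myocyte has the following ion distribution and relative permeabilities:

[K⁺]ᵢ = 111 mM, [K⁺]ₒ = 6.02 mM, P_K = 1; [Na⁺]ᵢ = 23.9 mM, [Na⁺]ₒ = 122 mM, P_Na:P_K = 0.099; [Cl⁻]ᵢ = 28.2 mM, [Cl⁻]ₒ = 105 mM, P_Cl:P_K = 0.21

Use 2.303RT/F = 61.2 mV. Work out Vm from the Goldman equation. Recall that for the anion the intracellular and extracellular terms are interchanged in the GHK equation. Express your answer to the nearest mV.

Vm = 61.2 · log₁₀[(Σ P·[cation]ₒ + Σ P·[anion]ᵢ) / (Σ P·[cation]ᵢ + Σ P·[anion]ₒ)]
Numerator = 1×6.02 + 0.099×122 + 0.21×28.2 = 24.02
Denominator = 1×111 + 0.099×23.9 + 0.21×105 = 135.4
Vm = 61.2 · log₁₀(0.17738) = 61.2 × (-0.7511) = -45.97 mV

-46 mV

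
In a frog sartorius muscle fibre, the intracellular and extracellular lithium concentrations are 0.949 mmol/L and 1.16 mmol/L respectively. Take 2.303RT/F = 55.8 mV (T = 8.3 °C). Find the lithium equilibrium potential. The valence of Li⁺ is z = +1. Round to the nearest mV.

E = (55.8/z) · log₁₀([Li⁺]_out/[Li⁺]_in) with z = +1.
= (55.8/1) · log₁₀(1.16/0.949) = 55.80 · log₁₀(1.222)
= 55.80 · (0.0872) = 4.87 mV

5 mV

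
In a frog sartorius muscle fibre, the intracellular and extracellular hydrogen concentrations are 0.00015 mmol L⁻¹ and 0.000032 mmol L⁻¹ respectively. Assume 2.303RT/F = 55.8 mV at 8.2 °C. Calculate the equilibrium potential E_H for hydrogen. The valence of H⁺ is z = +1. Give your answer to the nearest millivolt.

E = (55.8/z) · log₁₀([H⁺]_out/[H⁺]_in) with z = +1.
= (55.8/1) · log₁₀(0.000032/0.00015) = 55.80 · log₁₀(0.2133)
= 55.80 · (-0.6709) = -37.44 mV

-37 mV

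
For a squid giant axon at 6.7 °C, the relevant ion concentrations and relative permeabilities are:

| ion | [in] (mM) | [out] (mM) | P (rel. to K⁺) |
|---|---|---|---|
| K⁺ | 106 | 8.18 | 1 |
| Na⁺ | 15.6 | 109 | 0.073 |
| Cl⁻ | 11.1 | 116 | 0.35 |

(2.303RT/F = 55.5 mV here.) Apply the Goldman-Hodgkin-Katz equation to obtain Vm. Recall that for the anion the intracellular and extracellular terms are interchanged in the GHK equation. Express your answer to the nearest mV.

-48 mV

Vm = 55.5 · log₁₀[(Σ P·[cation]ₒ + Σ P·[anion]ᵢ) / (Σ P·[cation]ᵢ + Σ P·[anion]ₒ)]
Numerator = 1×8.18 + 0.073×109 + 0.35×11.1 = 20.02
Denominator = 1×106 + 0.073×15.6 + 0.35×116 = 147.7
Vm = 55.5 · log₁₀(0.13552) = 55.5 × (-0.8680) = -48.17 mV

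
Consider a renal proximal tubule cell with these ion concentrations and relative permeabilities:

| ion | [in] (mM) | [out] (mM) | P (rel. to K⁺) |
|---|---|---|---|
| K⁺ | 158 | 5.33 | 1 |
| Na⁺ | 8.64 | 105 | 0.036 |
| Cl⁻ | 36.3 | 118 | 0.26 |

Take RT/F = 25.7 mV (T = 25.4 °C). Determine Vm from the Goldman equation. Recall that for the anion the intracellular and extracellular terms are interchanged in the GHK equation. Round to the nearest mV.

Vm = 25.7 · ln[(Σ P·[cation]ₒ + Σ P·[anion]ᵢ) / (Σ P·[cation]ᵢ + Σ P·[anion]ₒ)]
Numerator = 1×5.33 + 0.036×105 + 0.26×36.3 = 18.55
Denominator = 1×158 + 0.036×8.64 + 0.26×118 = 189
Vm = 25.7 · ln(0.098142) = 25.7 × (-2.3213) = -59.66 mV

-60 mV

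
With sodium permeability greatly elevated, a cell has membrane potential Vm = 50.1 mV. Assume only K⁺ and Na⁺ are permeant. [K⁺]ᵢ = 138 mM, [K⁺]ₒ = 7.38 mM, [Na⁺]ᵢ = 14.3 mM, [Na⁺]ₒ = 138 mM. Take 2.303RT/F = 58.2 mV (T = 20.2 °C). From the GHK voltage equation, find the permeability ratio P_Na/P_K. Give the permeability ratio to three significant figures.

29.1

Let α = P_Na/P_K. GHK: Vm = 58.2·log₁₀[(Kₒ + α·Naₒ)/(Kᵢ + α·Naᵢ)].
10^(Vm/58.2) = 10^(50.1/58.2) = 7.2581
So 7.2581·(Kᵢ + α·Naᵢ) = Kₒ + α·Naₒ → α = (7.2581·138.0 − 7.38) / (138.0 − 7.2581·14.3)
α = (1002 − 7.38) / (138.0 − 103.8) = 994.2/34.21 = 29.06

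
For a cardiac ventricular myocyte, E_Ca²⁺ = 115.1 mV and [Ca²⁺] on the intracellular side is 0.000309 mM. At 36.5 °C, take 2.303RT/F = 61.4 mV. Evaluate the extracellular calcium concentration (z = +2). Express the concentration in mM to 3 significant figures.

1.73 mM

Nernst: E = (61.4/2) · log₁₀([out]/[in]), so log₁₀([out]/[in]) = 115.1 × 2 / 61.4 = 3.7492.
[out]/[in] = 10^(3.7492) = 5613.
[out] = 5613 × 0.000309 = 1.734 mM.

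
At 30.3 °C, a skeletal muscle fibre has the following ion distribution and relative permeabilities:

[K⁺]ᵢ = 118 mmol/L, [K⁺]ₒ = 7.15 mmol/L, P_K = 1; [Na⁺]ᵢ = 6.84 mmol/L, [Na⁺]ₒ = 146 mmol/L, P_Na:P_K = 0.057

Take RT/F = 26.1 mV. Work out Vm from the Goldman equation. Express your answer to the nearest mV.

Vm = 26.1 · ln[(Σ P·[cation]ₒ + Σ P·[anion]ᵢ) / (Σ P·[cation]ᵢ + Σ P·[anion]ₒ)]
Numerator = 1×7.15 + 0.057×146 = 15.47
Denominator = 1×118 + 0.057×6.84 = 118.4
Vm = 26.1 · ln(0.13069) = 26.1 × (-2.0350) = -53.11 mV

-53 mV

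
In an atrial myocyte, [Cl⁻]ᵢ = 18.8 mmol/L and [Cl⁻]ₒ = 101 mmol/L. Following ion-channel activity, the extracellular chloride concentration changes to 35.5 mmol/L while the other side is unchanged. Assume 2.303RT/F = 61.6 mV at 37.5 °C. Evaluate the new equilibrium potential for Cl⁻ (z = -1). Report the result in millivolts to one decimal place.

-17.0 mV

After the shift: [Cl⁻]_out = 35.5, [Cl⁻]_in = 18.8 mmol/L.
E_new = (61.6/-1)·log₁₀(35.5/18.8) = -61.60 · (0.2761) = -17.01 mV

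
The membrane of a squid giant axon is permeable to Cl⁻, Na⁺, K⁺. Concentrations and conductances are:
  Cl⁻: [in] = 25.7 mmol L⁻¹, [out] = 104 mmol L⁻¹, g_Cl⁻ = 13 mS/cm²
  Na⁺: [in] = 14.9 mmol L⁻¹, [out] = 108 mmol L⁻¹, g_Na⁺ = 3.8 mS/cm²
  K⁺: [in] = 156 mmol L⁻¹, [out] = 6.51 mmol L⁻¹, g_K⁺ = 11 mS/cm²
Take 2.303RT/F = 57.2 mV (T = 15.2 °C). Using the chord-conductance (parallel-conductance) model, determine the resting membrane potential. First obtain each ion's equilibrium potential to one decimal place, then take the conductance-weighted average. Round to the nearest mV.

E_Cl⁻ = (57.2/-1)·log₁₀(104/25.7) = -34.7 mV
E_Na⁺ = (57.2/1)·log₁₀(108/14.9) = 49.2 mV
E_K⁺ = (57.2/1)·log₁₀(6.51/156) = -78.9 mV
Vm = (Σ gᵢEᵢ)/(Σ gᵢ) = (13·-34.7 + 3.8·49.2 + 11·-78.9) / (13 + 3.8 + 11)
= -1132.04 / 27.8 = -40.72 mV

-41 mV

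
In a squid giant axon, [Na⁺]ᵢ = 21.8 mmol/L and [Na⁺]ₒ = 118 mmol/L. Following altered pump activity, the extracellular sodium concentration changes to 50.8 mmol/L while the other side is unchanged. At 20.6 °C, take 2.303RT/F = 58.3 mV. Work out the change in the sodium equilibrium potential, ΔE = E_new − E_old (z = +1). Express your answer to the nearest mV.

-21 mV

E_old = (58.3/1)·log₁₀(118/21.8) = 42.76 mV
E_new = (58.3/1)·log₁₀(50.8/21.8) = 21.42 mV
ΔE = 21.42 − (42.76) = -21.34 mV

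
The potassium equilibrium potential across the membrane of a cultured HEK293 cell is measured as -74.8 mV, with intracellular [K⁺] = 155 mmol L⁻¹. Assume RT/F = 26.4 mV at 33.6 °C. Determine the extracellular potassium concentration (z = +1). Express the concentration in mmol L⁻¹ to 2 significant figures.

9.1 mmol L⁻¹

Nernst: E = (26.4/1) · ln([out]/[in]), so ln([out]/[in]) = -74.8 × 1 / 26.4 = -2.8333.
[out]/[in] = e^(-2.8333) = 0.05882.
[out] = 0.05882 × 155 = 9.117 mmol L⁻¹.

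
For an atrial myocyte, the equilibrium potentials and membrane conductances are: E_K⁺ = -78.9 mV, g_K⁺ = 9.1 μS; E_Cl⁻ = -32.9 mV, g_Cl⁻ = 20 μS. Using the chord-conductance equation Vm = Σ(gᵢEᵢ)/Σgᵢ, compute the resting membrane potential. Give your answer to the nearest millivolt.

-47 mV

Σ gᵢEᵢ = 9.1·(-78.9) + 20·(-32.9) = -1375.99
Σ gᵢ = 9.1 + 20 = 29.1
Vm = -1375.99 / 29.1 = -47.28 mV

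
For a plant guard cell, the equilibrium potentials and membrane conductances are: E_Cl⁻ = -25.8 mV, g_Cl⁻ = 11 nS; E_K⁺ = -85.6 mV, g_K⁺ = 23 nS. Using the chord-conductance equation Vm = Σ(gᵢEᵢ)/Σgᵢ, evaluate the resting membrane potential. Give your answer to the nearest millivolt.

Σ gᵢEᵢ = 11·(-25.8) + 23·(-85.6) = -2252.60
Σ gᵢ = 11 + 23 = 34
Vm = -2252.60 / 34 = -66.25 mV

-66 mV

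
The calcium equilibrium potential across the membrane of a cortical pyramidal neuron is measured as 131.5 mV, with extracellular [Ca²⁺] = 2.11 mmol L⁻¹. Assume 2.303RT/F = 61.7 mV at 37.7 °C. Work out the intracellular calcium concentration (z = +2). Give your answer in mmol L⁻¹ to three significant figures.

0.000115 mmol L⁻¹

Nernst: E = (61.7/2) · log₁₀([out]/[in]), so log₁₀([out]/[in]) = 131.5 × 2 / 61.7 = 4.2626.
[out]/[in] = 10^(4.2626) = 1.83e+04.
[in] = 2.11 / 1.83e+04 = 0.0001153 mmol L⁻¹.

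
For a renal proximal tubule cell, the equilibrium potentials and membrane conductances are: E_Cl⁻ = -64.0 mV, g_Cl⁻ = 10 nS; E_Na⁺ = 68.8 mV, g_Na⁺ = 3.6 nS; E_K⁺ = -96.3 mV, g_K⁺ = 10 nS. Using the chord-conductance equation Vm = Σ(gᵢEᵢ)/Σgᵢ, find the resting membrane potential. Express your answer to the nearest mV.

Σ gᵢEᵢ = 10·(-64.0) + 3.6·(68.8) + 10·(-96.3) = -1355.32
Σ gᵢ = 10 + 3.6 + 10 = 23.6
Vm = -1355.32 / 23.6 = -57.43 mV

-57 mV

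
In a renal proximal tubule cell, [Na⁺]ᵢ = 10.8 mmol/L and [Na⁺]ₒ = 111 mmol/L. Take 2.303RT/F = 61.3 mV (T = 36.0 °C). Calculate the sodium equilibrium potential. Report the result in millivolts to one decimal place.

62.0 mV

E = (61.3/z) · log₁₀([Na⁺]_out/[Na⁺]_in) with z = +1.
= (61.3/1) · log₁₀(111/10.8) = 61.30 · log₁₀(10.28)
= 61.30 · (1.0119) = 62.03 mV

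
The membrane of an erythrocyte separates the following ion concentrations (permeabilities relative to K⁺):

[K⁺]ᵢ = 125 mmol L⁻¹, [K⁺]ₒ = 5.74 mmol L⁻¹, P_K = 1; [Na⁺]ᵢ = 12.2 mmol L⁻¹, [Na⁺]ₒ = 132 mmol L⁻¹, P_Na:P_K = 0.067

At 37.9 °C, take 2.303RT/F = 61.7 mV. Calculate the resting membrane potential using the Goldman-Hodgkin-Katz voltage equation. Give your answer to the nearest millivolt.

-58 mV

Vm = 61.7 · log₁₀[(Σ P·[cation]ₒ + Σ P·[anion]ᵢ) / (Σ P·[cation]ᵢ + Σ P·[anion]ₒ)]
Numerator = 1×5.74 + 0.067×132 = 14.58
Denominator = 1×125 + 0.067×12.2 = 125.8
Vm = 61.7 · log₁₀(0.11591) = 61.7 × (-0.9359) = -57.74 mV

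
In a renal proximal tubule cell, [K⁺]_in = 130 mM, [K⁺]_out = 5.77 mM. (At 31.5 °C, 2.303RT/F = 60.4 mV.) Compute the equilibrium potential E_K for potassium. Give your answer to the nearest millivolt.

-82 mV

E = (60.4/z) · log₁₀([K⁺]_out/[K⁺]_in) with z = +1.
= (60.4/1) · log₁₀(5.77/130) = 60.40 · log₁₀(0.04438)
= 60.40 · (-1.3528) = -81.71 mV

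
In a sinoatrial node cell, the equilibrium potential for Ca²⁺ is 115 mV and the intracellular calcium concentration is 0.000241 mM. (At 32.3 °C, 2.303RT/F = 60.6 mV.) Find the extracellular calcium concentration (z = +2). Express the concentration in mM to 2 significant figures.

1.5 mM

Nernst: E = (60.6/2) · log₁₀([out]/[in]), so log₁₀([out]/[in]) = 115.0 × 2 / 60.6 = 3.7954.
[out]/[in] = 10^(3.7954) = 6243.
[out] = 6243 × 0.000241 = 1.505 mM.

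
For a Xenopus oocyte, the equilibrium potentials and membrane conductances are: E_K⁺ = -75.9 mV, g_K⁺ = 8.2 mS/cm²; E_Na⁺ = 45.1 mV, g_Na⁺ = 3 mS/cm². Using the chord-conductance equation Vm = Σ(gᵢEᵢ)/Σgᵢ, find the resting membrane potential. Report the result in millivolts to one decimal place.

-43.5 mV

Σ gᵢEᵢ = 8.2·(-75.9) + 3·(45.1) = -487.08
Σ gᵢ = 8.2 + 3 = 11.2
Vm = -487.08 / 11.2 = -43.49 mV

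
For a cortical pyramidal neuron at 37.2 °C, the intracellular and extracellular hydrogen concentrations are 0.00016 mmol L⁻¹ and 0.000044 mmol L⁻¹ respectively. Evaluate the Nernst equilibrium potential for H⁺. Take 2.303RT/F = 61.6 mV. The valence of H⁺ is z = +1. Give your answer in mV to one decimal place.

-34.5 mV

E = (61.6/z) · log₁₀([H⁺]_out/[H⁺]_in) with z = +1.
= (61.6/1) · log₁₀(0.000044/0.00016) = 61.60 · log₁₀(0.275)
= 61.60 · (-0.5607) = -34.54 mV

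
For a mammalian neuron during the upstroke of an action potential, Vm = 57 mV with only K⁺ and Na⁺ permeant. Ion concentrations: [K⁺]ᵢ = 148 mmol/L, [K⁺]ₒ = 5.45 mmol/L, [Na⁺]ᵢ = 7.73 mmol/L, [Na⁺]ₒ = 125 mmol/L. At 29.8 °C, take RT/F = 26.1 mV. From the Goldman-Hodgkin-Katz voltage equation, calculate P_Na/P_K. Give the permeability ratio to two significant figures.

23

Let α = P_Na/P_K. GHK: Vm = 26.1·ln[(Kₒ + α·Naₒ)/(Kᵢ + α·Naᵢ)].
e^(Vm/26.1) = e^(57.0/26.1) = 8.8809
So 8.8809·(Kᵢ + α·Naᵢ) = Kₒ + α·Naₒ → α = (8.8809·148.0 − 5.45) / (125.0 − 8.8809·7.73)
α = (1314 − 5.45) / (125.0 − 68.65) = 1309/56.35 = 23.23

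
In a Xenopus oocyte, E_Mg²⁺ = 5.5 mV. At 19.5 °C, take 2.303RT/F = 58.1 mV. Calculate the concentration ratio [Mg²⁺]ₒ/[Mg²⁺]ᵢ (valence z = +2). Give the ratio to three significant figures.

log₁₀([out]/[in]) = E·z/(58.1) = 5.5 × 2 / 58.1 = 0.1893
[out]/[in] = 10^(0.1893) = 1.546

1.55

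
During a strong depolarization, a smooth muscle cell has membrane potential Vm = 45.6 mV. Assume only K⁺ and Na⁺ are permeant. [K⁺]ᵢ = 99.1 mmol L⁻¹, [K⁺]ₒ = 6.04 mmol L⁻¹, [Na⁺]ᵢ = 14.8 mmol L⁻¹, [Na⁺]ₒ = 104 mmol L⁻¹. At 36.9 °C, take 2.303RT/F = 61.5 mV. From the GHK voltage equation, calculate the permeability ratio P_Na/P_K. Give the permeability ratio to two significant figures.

Let α = P_Na/P_K. GHK: Vm = 61.5·log₁₀[(Kₒ + α·Naₒ)/(Kᵢ + α·Naᵢ)].
10^(Vm/61.5) = 10^(45.6/61.5) = 5.514
So 5.514·(Kᵢ + α·Naᵢ) = Kₒ + α·Naₒ → α = (5.514·99.1 − 6.04) / (104.0 − 5.514·14.8)
α = (546.4 − 6.04) / (104.0 − 81.61) = 540.4/22.39 = 24.13

24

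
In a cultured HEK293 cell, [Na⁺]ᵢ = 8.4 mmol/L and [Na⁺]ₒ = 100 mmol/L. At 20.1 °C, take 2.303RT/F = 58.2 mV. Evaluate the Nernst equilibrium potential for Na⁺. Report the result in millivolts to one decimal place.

62.6 mV

E = (58.2/z) · log₁₀([Na⁺]_out/[Na⁺]_in) with z = +1.
= (58.2/1) · log₁₀(100/8.4) = 58.20 · log₁₀(11.9)
= 58.20 · (1.0757) = 62.61 mV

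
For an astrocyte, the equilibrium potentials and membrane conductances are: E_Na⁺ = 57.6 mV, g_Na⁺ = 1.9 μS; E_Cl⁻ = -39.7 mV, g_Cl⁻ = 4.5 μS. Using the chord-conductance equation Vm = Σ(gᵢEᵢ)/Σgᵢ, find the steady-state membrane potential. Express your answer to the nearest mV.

-11 mV

Σ gᵢEᵢ = 1.9·(57.6) + 4.5·(-39.7) = -69.21
Σ gᵢ = 1.9 + 4.5 = 6.4
Vm = -69.21 / 6.4 = -10.81 mV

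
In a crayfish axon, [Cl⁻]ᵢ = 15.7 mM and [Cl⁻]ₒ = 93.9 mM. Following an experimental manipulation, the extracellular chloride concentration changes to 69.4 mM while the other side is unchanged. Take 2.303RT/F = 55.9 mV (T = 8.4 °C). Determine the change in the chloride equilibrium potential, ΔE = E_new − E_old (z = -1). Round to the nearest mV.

E_old = (55.9/-1)·log₁₀(93.9/15.7) = -43.42 mV
E_new = (55.9/-1)·log₁₀(69.4/15.7) = -36.08 mV
ΔE = -36.08 − (-43.42) = 7.34 mV

7 mV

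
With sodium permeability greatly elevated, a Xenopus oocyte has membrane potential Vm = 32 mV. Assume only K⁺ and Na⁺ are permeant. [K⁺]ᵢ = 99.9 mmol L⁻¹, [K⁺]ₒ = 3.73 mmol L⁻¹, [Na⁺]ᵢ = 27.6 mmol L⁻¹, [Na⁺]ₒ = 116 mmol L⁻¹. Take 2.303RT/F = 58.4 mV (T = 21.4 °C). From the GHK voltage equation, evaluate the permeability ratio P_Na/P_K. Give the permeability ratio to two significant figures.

Let α = P_Na/P_K. GHK: Vm = 58.4·log₁₀[(Kₒ + α·Naₒ)/(Kᵢ + α·Naᵢ)].
10^(Vm/58.4) = 10^(32.0/58.4) = 3.5314
So 3.5314·(Kᵢ + α·Naᵢ) = Kₒ + α·Naₒ → α = (3.5314·99.9 − 3.73) / (116.0 − 3.5314·27.6)
α = (352.8 − 3.73) / (116.0 − 97.47) = 349.1/18.53 = 18.83

19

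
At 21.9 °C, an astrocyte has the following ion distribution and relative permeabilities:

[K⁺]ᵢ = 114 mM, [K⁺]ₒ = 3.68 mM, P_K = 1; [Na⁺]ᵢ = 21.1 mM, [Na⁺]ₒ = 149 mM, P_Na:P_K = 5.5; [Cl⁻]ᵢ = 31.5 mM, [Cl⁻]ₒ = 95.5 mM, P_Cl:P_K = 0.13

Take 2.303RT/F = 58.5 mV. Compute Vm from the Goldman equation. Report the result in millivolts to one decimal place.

Vm = 58.5 · log₁₀[(Σ P·[cation]ₒ + Σ P·[anion]ᵢ) / (Σ P·[cation]ᵢ + Σ P·[anion]ₒ)]
Numerator = 1×3.68 + 5.5×149 + 0.13×31.5 = 827.3
Denominator = 1×114 + 5.5×21.1 + 0.13×95.5 = 242.5
Vm = 58.5 · log₁₀(3.4119) = 58.5 × (0.5330) = 31.18 mV

31.2 mV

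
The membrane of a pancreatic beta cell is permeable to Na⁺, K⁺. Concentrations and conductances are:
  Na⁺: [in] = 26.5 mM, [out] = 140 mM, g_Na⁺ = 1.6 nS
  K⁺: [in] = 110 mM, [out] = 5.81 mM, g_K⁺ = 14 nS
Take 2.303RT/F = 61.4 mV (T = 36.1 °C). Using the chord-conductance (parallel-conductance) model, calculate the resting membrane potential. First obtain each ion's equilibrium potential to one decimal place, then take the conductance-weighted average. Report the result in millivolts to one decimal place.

-65.8 mV

E_Na⁺ = (61.4/1)·log₁₀(140/26.5) = 44.4 mV
E_K⁺ = (61.4/1)·log₁₀(5.81/110) = -78.4 mV
Vm = (Σ gᵢEᵢ)/(Σ gᵢ) = (1.6·44.4 + 14·-78.4) / (1.6 + 14)
= -1026.56 / 15.6 = -65.81 mV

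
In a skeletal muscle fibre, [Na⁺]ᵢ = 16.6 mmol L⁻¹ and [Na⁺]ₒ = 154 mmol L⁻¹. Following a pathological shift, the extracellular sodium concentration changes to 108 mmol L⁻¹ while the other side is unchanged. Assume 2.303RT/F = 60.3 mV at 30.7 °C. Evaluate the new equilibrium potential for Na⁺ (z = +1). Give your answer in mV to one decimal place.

After the shift: [Na⁺]_out = 108, [Na⁺]_in = 16.6 mmol L⁻¹.
E_new = (60.3/1)·log₁₀(108/16.6) = 60.30 · (0.8133) = 49.04 mV

49.0 mV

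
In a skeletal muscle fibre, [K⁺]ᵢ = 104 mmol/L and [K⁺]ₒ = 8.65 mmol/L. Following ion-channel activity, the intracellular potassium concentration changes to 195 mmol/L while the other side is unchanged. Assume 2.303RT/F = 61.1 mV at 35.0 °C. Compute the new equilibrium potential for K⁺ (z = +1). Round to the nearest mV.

After the shift: [K⁺]_out = 8.65, [K⁺]_in = 195 mmol/L.
E_new = (61.1/1)·log₁₀(8.65/195) = 61.10 · (-1.3530) = -82.67 mV

-83 mV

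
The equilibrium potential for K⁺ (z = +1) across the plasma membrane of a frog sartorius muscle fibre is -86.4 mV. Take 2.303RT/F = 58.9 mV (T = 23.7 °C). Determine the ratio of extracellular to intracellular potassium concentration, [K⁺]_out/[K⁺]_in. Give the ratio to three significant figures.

log₁₀([out]/[in]) = E·z/(58.9) = -86.4 × 1 / 58.9 = -1.4669
[out]/[in] = 10^(-1.4669) = 0.03413

0.0341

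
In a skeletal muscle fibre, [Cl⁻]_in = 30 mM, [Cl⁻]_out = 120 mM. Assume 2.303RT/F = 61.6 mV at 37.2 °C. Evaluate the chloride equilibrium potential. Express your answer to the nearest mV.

E = (61.6/z) · log₁₀([Cl⁻]_out/[Cl⁻]_in) with z = -1.
For an anion, dividing by z = -1 reverses the sign.
= (61.6/-1) · log₁₀(120/30) = -61.60 · log₁₀(4)
= -61.60 · (0.6021) = -37.09 mV

-37 mV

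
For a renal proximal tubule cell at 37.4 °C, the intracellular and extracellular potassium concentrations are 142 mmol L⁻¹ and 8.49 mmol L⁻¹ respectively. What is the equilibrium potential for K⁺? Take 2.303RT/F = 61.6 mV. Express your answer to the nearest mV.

E = (61.6/z) · log₁₀([K⁺]_out/[K⁺]_in) with z = +1.
= (61.6/1) · log₁₀(8.49/142) = 61.60 · log₁₀(0.05979)
= 61.60 · (-1.2234) = -75.36 mV

-75 mV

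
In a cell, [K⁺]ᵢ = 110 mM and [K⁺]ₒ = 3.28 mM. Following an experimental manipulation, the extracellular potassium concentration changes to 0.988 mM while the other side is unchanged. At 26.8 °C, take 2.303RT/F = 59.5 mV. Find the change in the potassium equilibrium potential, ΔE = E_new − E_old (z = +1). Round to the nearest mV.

-31 mV

E_old = (59.5/1)·log₁₀(3.28/110) = -90.77 mV
E_new = (59.5/1)·log₁₀(0.988/110) = -121.77 mV
ΔE = -121.77 − (-90.77) = -31.01 mV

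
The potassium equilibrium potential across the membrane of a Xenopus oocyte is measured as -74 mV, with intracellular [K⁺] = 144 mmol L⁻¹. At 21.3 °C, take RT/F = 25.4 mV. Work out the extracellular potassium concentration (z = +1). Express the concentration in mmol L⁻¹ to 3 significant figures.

Nernst: E = (25.4/1) · ln([out]/[in]), so ln([out]/[in]) = -74.0 × 1 / 25.4 = -2.9134.
[out]/[in] = e^(-2.9134) = 0.05429.
[out] = 0.05429 × 144 = 7.818 mmol L⁻¹.

7.82 mmol L⁻¹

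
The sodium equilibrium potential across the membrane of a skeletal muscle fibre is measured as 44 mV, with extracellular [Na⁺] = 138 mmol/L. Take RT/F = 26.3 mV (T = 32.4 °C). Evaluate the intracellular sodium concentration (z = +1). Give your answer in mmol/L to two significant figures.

26 mmol/L

Nernst: E = (26.3/1) · ln([out]/[in]), so ln([out]/[in]) = 44.0 × 1 / 26.3 = 1.6730.
[out]/[in] = e^(1.6730) = 5.328.
[in] = 138 / 5.328 = 25.9 mmol/L.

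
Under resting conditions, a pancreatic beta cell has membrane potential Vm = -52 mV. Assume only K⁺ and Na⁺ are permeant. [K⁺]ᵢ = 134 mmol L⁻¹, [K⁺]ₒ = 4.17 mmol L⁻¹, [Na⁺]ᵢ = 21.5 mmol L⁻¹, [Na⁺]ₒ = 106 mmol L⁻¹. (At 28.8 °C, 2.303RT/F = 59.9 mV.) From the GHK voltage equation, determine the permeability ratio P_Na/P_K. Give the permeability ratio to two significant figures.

0.14

Let α = P_Na/P_K. GHK: Vm = 59.9·log₁₀[(Kₒ + α·Naₒ)/(Kᵢ + α·Naᵢ)].
10^(Vm/59.9) = 10^(-52.0/59.9) = 0.13548
So 0.13548·(Kᵢ + α·Naᵢ) = Kₒ + α·Naₒ → α = (0.13548·134.0 − 4.17) / (106.0 − 0.13548·21.5)
α = (18.15 − 4.17) / (106.0 − 2.913) = 13.98/103.1 = 0.1357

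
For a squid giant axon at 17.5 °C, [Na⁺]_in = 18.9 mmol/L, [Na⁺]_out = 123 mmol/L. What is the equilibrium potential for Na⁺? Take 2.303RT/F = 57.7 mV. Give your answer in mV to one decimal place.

46.9 mV

E = (57.7/z) · log₁₀([Na⁺]_out/[Na⁺]_in) with z = +1.
= (57.7/1) · log₁₀(123/18.9) = 57.70 · log₁₀(6.508)
= 57.70 · (0.8134) = 46.94 mV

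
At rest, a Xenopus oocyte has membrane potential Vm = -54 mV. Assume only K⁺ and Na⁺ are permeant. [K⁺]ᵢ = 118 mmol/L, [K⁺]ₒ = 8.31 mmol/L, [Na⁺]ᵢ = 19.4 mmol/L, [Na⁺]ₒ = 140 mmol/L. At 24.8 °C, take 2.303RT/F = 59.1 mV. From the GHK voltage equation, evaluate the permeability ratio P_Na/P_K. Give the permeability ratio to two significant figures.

Let α = P_Na/P_K. GHK: Vm = 59.1·log₁₀[(Kₒ + α·Naₒ)/(Kᵢ + α·Naᵢ)].
10^(Vm/59.1) = 10^(-54.0/59.1) = 0.12198
So 0.12198·(Kᵢ + α·Naᵢ) = Kₒ + α·Naₒ → α = (0.12198·118.0 − 8.31) / (140.0 − 0.12198·19.4)
α = (14.39 − 8.31) / (140.0 − 2.366) = 6.084/137.6 = 0.0442

0.044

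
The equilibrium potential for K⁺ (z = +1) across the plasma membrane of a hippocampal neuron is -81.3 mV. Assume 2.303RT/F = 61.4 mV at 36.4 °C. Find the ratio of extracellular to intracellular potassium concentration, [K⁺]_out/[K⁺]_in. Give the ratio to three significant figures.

log₁₀([out]/[in]) = E·z/(61.4) = -81.3 × 1 / 61.4 = -1.3241
[out]/[in] = 10^(-1.3241) = 0.04741

0.0474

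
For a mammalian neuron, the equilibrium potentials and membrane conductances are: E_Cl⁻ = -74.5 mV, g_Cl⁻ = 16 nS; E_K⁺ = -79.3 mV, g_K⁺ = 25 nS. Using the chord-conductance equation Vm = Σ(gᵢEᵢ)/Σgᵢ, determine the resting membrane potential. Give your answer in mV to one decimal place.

Σ gᵢEᵢ = 16·(-74.5) + 25·(-79.3) = -3174.50
Σ gᵢ = 16 + 25 = 41
Vm = -3174.50 / 41 = -77.43 mV

-77.4 mV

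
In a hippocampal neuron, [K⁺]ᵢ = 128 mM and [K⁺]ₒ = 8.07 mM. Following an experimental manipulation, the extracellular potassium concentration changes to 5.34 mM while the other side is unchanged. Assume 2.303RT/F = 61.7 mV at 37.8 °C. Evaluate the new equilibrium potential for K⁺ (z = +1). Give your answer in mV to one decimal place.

After the shift: [K⁺]_out = 5.34, [K⁺]_in = 128 mM.
E_new = (61.7/1)·log₁₀(5.34/128) = 61.70 · (-1.3797) = -85.13 mV

-85.1 mV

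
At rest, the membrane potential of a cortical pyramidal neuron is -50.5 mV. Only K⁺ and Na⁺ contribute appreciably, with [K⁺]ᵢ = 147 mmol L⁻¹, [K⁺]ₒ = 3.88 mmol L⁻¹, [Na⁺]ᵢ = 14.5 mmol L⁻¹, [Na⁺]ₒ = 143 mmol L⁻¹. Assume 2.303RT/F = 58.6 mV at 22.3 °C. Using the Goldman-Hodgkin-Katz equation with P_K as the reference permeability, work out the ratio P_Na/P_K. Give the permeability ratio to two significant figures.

0.12

Let α = P_Na/P_K. GHK: Vm = 58.6·log₁₀[(Kₒ + α·Naₒ)/(Kᵢ + α·Naᵢ)].
10^(Vm/58.6) = 10^(-50.5/58.6) = 0.13748
So 0.13748·(Kᵢ + α·Naᵢ) = Kₒ + α·Naₒ → α = (0.13748·147.0 − 3.88) / (143.0 − 0.13748·14.5)
α = (20.21 − 3.88) / (143.0 − 1.993) = 16.33/141 = 0.1158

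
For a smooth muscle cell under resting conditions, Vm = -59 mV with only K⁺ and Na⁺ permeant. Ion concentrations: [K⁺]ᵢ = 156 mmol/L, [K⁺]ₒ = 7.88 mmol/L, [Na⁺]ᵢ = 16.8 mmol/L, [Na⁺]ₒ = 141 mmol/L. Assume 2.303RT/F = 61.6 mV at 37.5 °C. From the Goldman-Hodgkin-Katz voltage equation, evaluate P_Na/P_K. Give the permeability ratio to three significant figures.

0.0669

Let α = P_Na/P_K. GHK: Vm = 61.6·log₁₀[(Kₒ + α·Naₒ)/(Kᵢ + α·Naᵢ)].
10^(Vm/61.6) = 10^(-59.0/61.6) = 0.11021
So 0.11021·(Kᵢ + α·Naᵢ) = Kₒ + α·Naₒ → α = (0.11021·156.0 − 7.88) / (141.0 − 0.11021·16.8)
α = (17.19 − 7.88) / (141.0 − 1.851) = 9.312/139.1 = 0.06692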